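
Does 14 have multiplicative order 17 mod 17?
Powers of 14 mod 17: 14^1≡14, 14^2≡9, 14^3≡7, 14^4≡13, 14^5≡12, 14^6≡15, 14^7≡6, 14^8≡16, 14^9≡3, 14^10≡8, 14^11≡10, 14^12≡4, 14^13≡5, 14^14≡2, 14^15≡11, 14^16≡1. Already 14^16≡1, so the order is 16 < 17. No, the actual order is 16.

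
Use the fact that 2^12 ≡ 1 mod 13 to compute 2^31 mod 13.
By Fermat: 2^{12} ≡ 1 mod 13. 31 = 2×12 + 7. So 2^{31} ≡ 2^{7} ≡ 11 mod 13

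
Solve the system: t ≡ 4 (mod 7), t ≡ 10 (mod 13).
M = 7 × 13 = 91. M₁ = 13, y₁ ≡ 6 (mod 7). M₂ = 7, y₂ ≡ 2 (mod 13). t = 4×13×6 + 10×7×2 ≡ 88 (mod 91)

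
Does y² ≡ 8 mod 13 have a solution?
By Euler's criterion: 8^{6} ≡ 12 mod 13. Since this equals -1 (≡ 12), 8 is not a QR.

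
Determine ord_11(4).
Powers of 4 mod 11: 4^1≡4, 4^2≡5, 4^3≡9, 4^4≡3, 4^5≡1. Order = 5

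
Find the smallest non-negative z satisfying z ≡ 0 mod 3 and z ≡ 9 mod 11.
M = 3 × 11 = 33. M₁ = 11, y₁ ≡ 2 mod 3. M₂ = 3, y₂ ≡ 4 mod 11. z = 0×11×2 + 9×3×4 ≡ 9 mod 33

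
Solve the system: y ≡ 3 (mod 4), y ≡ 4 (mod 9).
M = 4 × 9 = 36. M₁ = 9, y₁ ≡ 1 (mod 4). M₂ = 4, y₂ ≡ 7 (mod 9). y = 3×9×1 + 4×4×7 ≡ 31 (mod 36)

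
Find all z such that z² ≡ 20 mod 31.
The square roots of 20 mod 31 are 19 and 12. Verify: 19² = 361 ≡ 20 mod 31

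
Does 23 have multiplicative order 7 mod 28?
Powers of 23 mod 28: 23^1≡23, 23^2≡25, 23^3≡15, 23^4≡9, 23^5≡11, 23^6≡1. Already 23^6≡1, so the order is 6 < 7. No, the actual order is 6.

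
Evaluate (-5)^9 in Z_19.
By repeated squaring mod 19: (-5)^{1}≡14, (-5)^{2}≡6, (-5)^{4}≡17, (-5)^{8}≡4. Then (-5)^{9} = (-5)^{8+1} ≡ 4 × 14 ≡ 18 mod 19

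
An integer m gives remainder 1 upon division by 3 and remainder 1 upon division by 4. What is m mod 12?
M = 3 × 4 = 12. M₁ = 4, y₁ ≡ 1 mod 3. M₂ = 3, y₂ ≡ 3 mod 4. m = 1×4×1 + 1×3×3 ≡ 1 mod 12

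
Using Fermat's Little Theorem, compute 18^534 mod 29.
By Fermat: 18^{28} ≡ 1 (mod 29). 534 ≡ 2 (mod 28). So 18^{534} ≡ 18^{2} ≡ 5 (mod 29)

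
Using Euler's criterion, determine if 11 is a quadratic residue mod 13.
By Euler's criterion: 11^{6} ≡ 12 mod 13. Since this equals -1 (≡ 12), 11 is not a QR.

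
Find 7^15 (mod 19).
By repeated squaring (mod 19): 7^{1}≡7, 7^{2}≡11, 7^{4}≡7, 7^{8}≡11. Then 7^{15} = 7^{8+4+2+1} ≡ 11 × 7 × 11 × 7 ≡ 1 (mod 19)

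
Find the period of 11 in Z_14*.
Powers of 11 mod 14: 11^1≡11, 11^2≡9, 11^3≡1. So the order of 11 is 3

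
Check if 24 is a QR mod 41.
By Euler's criterion: 24^{20} ≡ 40 mod 41. Since this equals -1 (≡ 40), 24 is not a QR.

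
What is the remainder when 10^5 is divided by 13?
By repeated squaring (mod 13): 10^{1}≡10, 10^{2}≡9, 10^{4}≡3. Then 10^{5} = 10^{4+1} ≡ 3 × 10 ≡ 4 (mod 13)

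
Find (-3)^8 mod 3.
By repeated squaring mod 3: (-3)^{1}≡0, (-3)^{2}≡0, (-3)^{4}≡0, (-3)^{8}≡0. So (-3)^{8} ≡ 0 mod 3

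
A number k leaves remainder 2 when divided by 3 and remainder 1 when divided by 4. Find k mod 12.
M = 3 × 4 = 12. M₁ = 4, y₁ ≡ 1 mod 3. M₂ = 3, y₂ ≡ 3 mod 4. k = 2×4×1 + 1×3×3 ≡ 5 mod 12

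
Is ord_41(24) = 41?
Powers of 24 mod 41: 24^1≡24, 24^2≡2, 24^3≡7, 24^4≡4, 24^5≡14, 24^6≡8, 24^7≡28, 24^8≡16, 24^9≡15, 24^10≡32, 24^11≡30, 24^12≡23, 24^13≡19, 24^14≡5, 24^15≡38, 24^16≡10, 24^17≡35, 24^18≡20, 24^19≡29, 24^20≡40, 24^21≡17, 24^22≡39, 24^23≡34, 24^24≡37, 24^25≡27, 24^26≡33, 24^27≡13, 24^28≡25, 24^29≡26, 24^30≡9, 24^31≡11, 24^32≡18, 24^33≡22, 24^34≡36, 24^35≡3, 24^36≡31, 24^37≡6, 24^38≡21, 24^39≡12, 24^40≡1. Already 24^40≡1, so the order is 40 < 41. No, the actual order is 40.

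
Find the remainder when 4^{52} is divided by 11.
By Fermat: 4^{10} ≡ 1 (mod 11). 52 = 5×10 + 2. So 4^{52} ≡ 4^{2} ≡ 5 (mod 11)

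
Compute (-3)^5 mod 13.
By repeated squaring mod 13: (-3)^{1}≡10, (-3)^{2}≡9, (-3)^{4}≡3. Then (-3)^{5} = (-3)^{4+1} ≡ 3 × 10 ≡ 4 mod 13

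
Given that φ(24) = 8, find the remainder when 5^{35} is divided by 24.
By Euler: 5^{8} ≡ 1 mod 24 since gcd(5, 24) = 1. 35 = 4×8 + 3. So 5^{35} ≡ 5^{3} ≡ 5 mod 24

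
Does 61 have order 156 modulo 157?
ord_157(61) divides 156. For each prime q|156: 61^{78}≡156, 61^{52}≡12, 61^{12}≡75, none ≡ 1. So 61 has order 156 and is a primitive root mod 157.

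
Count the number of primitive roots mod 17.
There are φ(17-1) = φ(16) = 8 primitive roots modulo 17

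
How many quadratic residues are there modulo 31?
The squaring map on Z_31* is 2-to-1, so there are (30)/2 = 15 QRs.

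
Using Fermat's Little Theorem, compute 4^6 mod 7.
By Fermat's Little Theorem, 4^{6} ≡ 1 mod 7 since 7 is prime and gcd(4, 7) = 1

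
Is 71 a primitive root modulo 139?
71^{69} ≡ 1 (mod 139) and 69 < 138, so ord_139(71) = 69 ≠ 138 and 71 is not a primitive root.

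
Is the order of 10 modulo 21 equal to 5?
Powers of 10 mod 21: 10^1≡10, 10^2≡16, 10^3≡13, 10^4≡4, 10^5≡19, 10^6≡1. 10^5≡19≢1, so ord ≠ 5. No, the actual order is 6.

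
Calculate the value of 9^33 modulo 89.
By repeated squaring mod 89: 9^{1}≡9, 9^{2}≡81, 9^{4}≡64, 9^{8}≡2, 9^{16}≡4, 9^{32}≡16. Then 9^{33} = 9^{32+1} ≡ 16 × 9 ≡ 55 mod 89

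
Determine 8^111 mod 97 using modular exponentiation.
Using Fermat: 8^{96} ≡ 1 (mod 97). 111 ≡ 15 (mod 96). So 8^{111} ≡ 8^{15} ≡ 85 (mod 97)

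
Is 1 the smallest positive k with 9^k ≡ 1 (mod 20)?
Powers of 9 mod 20: 9^1≡9, 9^2≡1. 9^1≡9≢1, so ord ≠ 1. No, the actual order is 2.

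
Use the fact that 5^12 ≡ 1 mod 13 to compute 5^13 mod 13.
By Fermat: 5^{12} ≡ 1 mod 13. So 5^{13} = 5^{12} · 5^{1} ≡ 5^{1} ≡ 5 mod 13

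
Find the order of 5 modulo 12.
Powers of 5 mod 12: 5^1≡5, 5^2≡1. Order = 2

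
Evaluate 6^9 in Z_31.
By repeated squaring mod 31: 6^{1}≡6, 6^{2}≡5, 6^{4}≡25, 6^{8}≡5. Then 6^{9} = 6^{8+1} ≡ 5 × 6 ≡ 30 mod 31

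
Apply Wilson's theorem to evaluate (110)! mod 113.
(112)! = (110)! × (111) × (112) ≡ -1 (mod 113). So (110)! ≡ -1 × [(112)(111)]^(-1) ≡ 56 (mod 113)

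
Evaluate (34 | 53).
(34/53) = 34^{26} mod 53 = -1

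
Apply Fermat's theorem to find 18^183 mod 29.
By Fermat: 18^{28} ≡ 1 mod 29. 183 ≡ 15 mod 28. So 18^{183} ≡ 18^{15} ≡ 11 mod 29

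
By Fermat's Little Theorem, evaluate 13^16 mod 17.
By Fermat's Little Theorem, 13^{16} ≡ 1 (mod 17) since 17 is prime and gcd(13, 17) = 1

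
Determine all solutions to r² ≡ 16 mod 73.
The square roots of 16 mod 73 are 4 and 69. Verify: 4² = 16 ≡ 16 mod 73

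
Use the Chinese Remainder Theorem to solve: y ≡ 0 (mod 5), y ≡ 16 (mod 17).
M = 5 × 17 = 85. M₁ = 17, y₁ ≡ 3 (mod 5). M₂ = 5, y₂ ≡ 7 (mod 17). y = 0×17×3 + 16×5×7 ≡ 50 (mod 85)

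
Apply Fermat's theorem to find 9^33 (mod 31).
By Fermat: 9^{30} ≡ 1 (mod 31). So 9^{33} = 9^{30} · 9^{3} ≡ 9^{3} ≡ 16 (mod 31)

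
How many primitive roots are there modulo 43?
Number of primitive roots mod 43 = φ(p-1) = φ(42) = 12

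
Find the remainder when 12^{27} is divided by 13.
By Fermat: 12^{12} ≡ 1 (mod 13). 27 = 2×12 + 3. So 12^{27} ≡ 12^{3} ≡ 12 (mod 13)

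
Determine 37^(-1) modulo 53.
Since 53 is prime, by Fermat 37^(-1) ≡ 37^{51} ≡ 43 mod 53. Verify: 37 × 43 = 1591 ≡ 1 mod 53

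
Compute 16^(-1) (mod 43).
Since 43 is prime, by Fermat 16^(-1) ≡ 16^{41} ≡ 35 (mod 43). Verify: 16 × 35 = 560 ≡ 1 (mod 43)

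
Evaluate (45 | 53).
(45/53) = 45^{26} mod 53 = -1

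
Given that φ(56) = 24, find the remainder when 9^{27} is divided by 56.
By Euler: 9^{24} ≡ 1 (mod 56) since gcd(9, 56) = 1. 27 = 1×24 + 3. So 9^{27} ≡ 9^{3} ≡ 1 (mod 56)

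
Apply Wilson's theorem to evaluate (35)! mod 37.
(36)! = (35)! × (36) ≡ -1 mod 37. So (35)! ≡ -1 × (36)^(-1) ≡ (-1)×(-1) = 1 mod 37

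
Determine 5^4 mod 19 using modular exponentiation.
5^{4} = 625 ≡ 17 mod 19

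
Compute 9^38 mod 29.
Using Fermat: 9^{28} ≡ 1 mod 29. 38 ≡ 10 mod 28. So 9^{38} ≡ 9^{10} ≡ 25 mod 29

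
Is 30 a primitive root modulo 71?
30^{7} ≡ 1 mod 71 and 7 < 70, so ord_71(30) = 7 ≠ 70 and 30 is not a primitive root.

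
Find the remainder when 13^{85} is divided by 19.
By Fermat: 13^{18} ≡ 1 (mod 19). 85 = 4×18 + 13. So 13^{85} ≡ 13^{13} ≡ 15 (mod 19)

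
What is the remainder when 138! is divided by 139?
By Wilson's theorem, (138)! ≡ -1 ≡ 138 (mod 139)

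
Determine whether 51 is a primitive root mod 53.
ord_53(51) divides 52. For each prime q|52: 51^{26}≡52, 51^{4}≡16, none ≡ 1. So 51 has order 52 and is a primitive root mod 53.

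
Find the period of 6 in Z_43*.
Powers of 6 mod 43: 6^1≡6, 6^2≡36, 6^3≡1. ord_43(6) = 3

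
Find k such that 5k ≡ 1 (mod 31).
Since 31 is prime, by Fermat 5^(-1) ≡ 5^{29} ≡ 25 (mod 31). Verify: 5 × 25 = 125 ≡ 1 (mod 31)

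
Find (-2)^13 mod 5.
Using Fermat: (-2)^{4} ≡ 1 mod 5. 13 ≡ 1 mod 4. So (-2)^{13} ≡ (-2)^{1} ≡ 3 mod 5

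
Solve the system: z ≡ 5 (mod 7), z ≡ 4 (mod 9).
M = 7 × 9 = 63. M₁ = 9, y₁ ≡ 4 (mod 7). M₂ = 7, y₂ ≡ 4 (mod 9). z = 5×9×4 + 4×7×4 ≡ 40 (mod 63)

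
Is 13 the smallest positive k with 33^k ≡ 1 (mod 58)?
Powers of 33 mod 58: 33^1≡33, 33^2≡45, 33^3≡35, 33^4≡53, 33^5≡9, 33^6≡7, 33^7≡57, 33^8≡25, 33^9≡13, 33^10≡23, 33^11≡5, 33^12≡49, 33^13≡51, 33^14≡1. 33^13≡51≢1, so ord ≠ 13. No, the actual order is 14.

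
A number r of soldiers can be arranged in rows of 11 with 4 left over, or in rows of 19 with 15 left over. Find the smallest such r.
M = 11 × 19 = 209. M₁ = 19, y₁ ≡ 7 mod 11. M₂ = 11, y₂ ≡ 7 mod 19. r = 4×19×7 + 15×11×7 ≡ 15 mod 209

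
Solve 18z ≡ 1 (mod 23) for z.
Since 23 is prime, by Fermat 18^(-1) ≡ 18^{21} ≡ 9 (mod 23). Verify: 18 × 9 = 162 ≡ 1 (mod 23)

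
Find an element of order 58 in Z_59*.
2 has order 58 mod 59 since 2^{58} ≡ 1 mod 59 and no smaller power works.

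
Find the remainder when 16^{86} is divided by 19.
By Fermat: 16^{18} ≡ 1 mod 19. 86 = 4×18 + 14. So 16^{86} ≡ 16^{14} ≡ 4 mod 19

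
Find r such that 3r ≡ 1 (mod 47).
Since 47 is prime, by Fermat 3^(-1) ≡ 3^{45} ≡ 16 (mod 47). Verify: 3 × 16 = 48 ≡ 1 (mod 47)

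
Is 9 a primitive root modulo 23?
9^{11} ≡ 1 mod 23 and 11 < 22, so ord_23(9) = 11 ≠ 22 and 9 is not a primitive root.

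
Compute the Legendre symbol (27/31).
(27/31) = 27^{15} mod 31 = -1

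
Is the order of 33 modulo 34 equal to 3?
Powers of 33 mod 34: 33^1≡33, 33^2≡1. Already 33^2≡1, so the order is 2 < 3. No, the actual order is 2.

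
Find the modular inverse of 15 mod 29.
Since 29 is prime, by Fermat 15^(-1) ≡ 15^{27} ≡ 2 mod 29. Verify: 15 × 2 = 30 ≡ 1 mod 29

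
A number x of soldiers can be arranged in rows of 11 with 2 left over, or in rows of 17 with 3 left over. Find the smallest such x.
M = 11 × 17 = 187. M₁ = 17, y₁ ≡ 2 (mod 11). M₂ = 11, y₂ ≡ 14 (mod 17). x = 2×17×2 + 3×11×14 ≡ 156 (mod 187)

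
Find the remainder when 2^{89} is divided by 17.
By Fermat: 2^{16} ≡ 1 (mod 17). 89 = 5×16 + 9. So 2^{89} ≡ 2^{9} ≡ 2 (mod 17)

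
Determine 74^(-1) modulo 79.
Since 79 is prime, by Fermat 74^(-1) ≡ 74^{77} ≡ 63 mod 79. Verify: 74 × 63 = 4662 ≡ 1 mod 79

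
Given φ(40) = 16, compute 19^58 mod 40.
By Euler: 19^{16} ≡ 1 mod 40 since gcd(19, 40) = 1. 58 = 3×16 + 10. So 19^{58} ≡ 19^{10} ≡ 1 mod 40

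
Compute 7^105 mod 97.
Using Fermat: 7^{96} ≡ 1 (mod 97). 105 ≡ 9 (mod 96). So 7^{105} ≡ 7^{9} ≡ 55 (mod 97)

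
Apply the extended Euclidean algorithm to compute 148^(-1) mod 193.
Extended GCD: 148(30) + 193(-23) = 1. So 148^(-1) ≡ 30 (mod 193). Verify: 148 × 30 = 4440 ≡ 1 (mod 193)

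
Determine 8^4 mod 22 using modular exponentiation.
8^{4} = 4096 ≡ 4 mod 22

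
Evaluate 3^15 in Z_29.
By repeated squaring mod 29: 3^{1}≡3, 3^{2}≡9, 3^{4}≡23, 3^{8}≡7. Then 3^{15} = 3^{8+4+2+1} ≡ 7 × 23 × 9 × 3 ≡ 26 mod 29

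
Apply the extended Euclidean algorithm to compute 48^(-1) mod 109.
Extended GCD: 48(25) + 109(-11) = 1. So 48^(-1) ≡ 25 mod 109. Verify: 48 × 25 = 1200 ≡ 1 mod 109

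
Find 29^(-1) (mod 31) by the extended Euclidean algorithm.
Extended GCD: 29(15) + 31(-14) = 1. So 29^(-1) ≡ 15 (mod 31). Verify: 29 × 15 = 435 ≡ 1 (mod 31)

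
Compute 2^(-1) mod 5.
Since 5 is prime, by Fermat 2^(-1) ≡ 2^{3} ≡ 3 mod 5. Verify: 2 × 3 = 6 ≡ 1 mod 5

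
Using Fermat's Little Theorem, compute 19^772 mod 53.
By Fermat: 19^{52} ≡ 1 (mod 53). 772 ≡ 44 (mod 52). So 19^{772} ≡ 19^{44} ≡ 28 (mod 53)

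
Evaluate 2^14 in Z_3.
Using Fermat: 2^{2} ≡ 1 mod 3. 14 ≡ 0 mod 2. So 2^{14} ≡ 2^{0} ≡ 1 mod 3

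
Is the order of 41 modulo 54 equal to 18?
Powers of 41 mod 54: 41^1≡41, 41^2≡7, 41^3≡17, 41^4≡49, 41^5≡11, 41^6≡19, 41^7≡23, 41^8≡25, 41^9≡53, 41^10≡13, 41^11≡47, 41^12≡37, 41^13≡5, 41^14≡43, 41^15≡35, 41^16≡31, 41^17≡29, 41^18≡1. First k with 41^k≡1 is k=18. Yes, ord_54(41) = 18.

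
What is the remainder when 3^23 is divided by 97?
By repeated squaring mod 97: 3^{1}≡3, 3^{2}≡9, 3^{4}≡81, 3^{8}≡62, 3^{16}≡61. Then 3^{23} = 3^{16+4+2+1} ≡ 61 × 81 × 9 × 3 ≡ 32 mod 97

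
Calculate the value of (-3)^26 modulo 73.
By repeated squaring mod 73: (-3)^{1}≡70, (-3)^{2}≡9, (-3)^{4}≡8, (-3)^{8}≡64, (-3)^{16}≡8. Then (-3)^{26} = (-3)^{16+8+2} ≡ 8 × 64 × 9 ≡ 9 mod 73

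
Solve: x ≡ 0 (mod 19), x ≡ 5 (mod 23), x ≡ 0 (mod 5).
M = 19 × 23 × 5 = 2185. M₁ = 115, y₁ ≡ 1 (mod 19). M₂ = 95, y₂ ≡ 8 (mod 23). M₃ = 437, y₃ ≡ 3 (mod 5). x = 0×115×1 + 5×95×8 + 0×437×3 ≡ 1615 (mod 2185)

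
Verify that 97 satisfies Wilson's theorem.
(96)! mod 97 = 96. Since this equals -1 mod 97, Wilson confirms 97 is prime.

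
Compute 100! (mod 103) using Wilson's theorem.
(102)! = (100)! × (101) × (102) ≡ -1 (mod 103). So (100)! ≡ -1 × [(102)(101)]^(-1) ≡ 51 (mod 103)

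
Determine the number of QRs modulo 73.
Exactly half the non-zero residues mod a prime are QRs: (73-1)/2 = 36.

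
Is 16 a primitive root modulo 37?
16^{9} ≡ 1 mod 37 and 9 < 36, so ord_37(16) = 9 ≠ 36 and 16 is not a primitive root.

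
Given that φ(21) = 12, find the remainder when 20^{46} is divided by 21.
By Euler: 20^{12} ≡ 1 (mod 21) since gcd(20, 21) = 1. 46 = 3×12 + 10. So 20^{46} ≡ 20^{10} ≡ 1 (mod 21)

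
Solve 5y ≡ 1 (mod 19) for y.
Since 19 is prime, by Fermat 5^(-1) ≡ 5^{17} ≡ 4 (mod 19). Verify: 5 × 4 = 20 ≡ 1 (mod 19)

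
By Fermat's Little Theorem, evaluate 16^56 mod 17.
By Fermat: 16^{16} ≡ 1 mod 17. 56 = 3×16 + 8. So 16^{56} ≡ 16^{8} ≡ 1 mod 17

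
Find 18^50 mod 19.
Using Fermat: 18^{18} ≡ 1 mod 19. 50 ≡ 14 mod 18. So 18^{50} ≡ 18^{14} ≡ 1 mod 19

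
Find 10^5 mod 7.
By repeated squaring mod 7: 10^{1}≡3, 10^{2}≡2, 10^{4}≡4. Then 10^{5} = 10^{4+1} ≡ 4 × 3 ≡ 5 mod 7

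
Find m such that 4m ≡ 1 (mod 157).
Since 157 is prime, by Fermat 4^(-1) ≡ 4^{155} ≡ 118 (mod 157). Verify: 4 × 118 = 472 ≡ 1 (mod 157)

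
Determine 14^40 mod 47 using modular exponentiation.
By repeated squaring (mod 47): 14^{1}≡14, 14^{2}≡8, 14^{4}≡17, 14^{8}≡7, 14^{16}≡2, 14^{32}≡4. Then 14^{40} = 14^{32+8} ≡ 4 × 7 ≡ 28 (mod 47)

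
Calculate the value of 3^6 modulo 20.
By repeated squaring mod 20: 3^{1}≡3, 3^{2}≡9, 3^{4}≡1. Then 3^{6} = 3^{4+2} ≡ 1 × 9 ≡ 9 mod 20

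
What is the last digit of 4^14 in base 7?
Using Fermat: 4^{6} ≡ 1 mod 7. 14 ≡ 2 mod 6. So 4^{14} ≡ 4^{2} ≡ 2 mod 7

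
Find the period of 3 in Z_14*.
Powers of 3 mod 14: 3^1≡3, 3^2≡9, 3^3≡13, 3^4≡11, 3^5≡5, 3^6≡1. Order = 6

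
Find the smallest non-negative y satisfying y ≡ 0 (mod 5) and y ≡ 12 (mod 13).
M = 5 × 13 = 65. M₁ = 13, y₁ ≡ 2 (mod 5). M₂ = 5, y₂ ≡ 8 (mod 13). y = 0×13×2 + 12×5×8 ≡ 25 (mod 65)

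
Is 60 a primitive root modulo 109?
60^{54} ≡ 1 (mod 109) and 54 < 108, so ord_109(60) = 54 ≠ 108 and 60 is not a primitive root.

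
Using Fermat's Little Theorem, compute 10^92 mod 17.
By Fermat: 10^{16} ≡ 1 (mod 17). 92 = 5×16 + 12. So 10^{92} ≡ 10^{12} ≡ 13 (mod 17)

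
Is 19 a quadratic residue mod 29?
By Euler's criterion: 19^{14} ≡ 28 mod 29. Since this equals -1 (≡ 28), 19 is not a QR.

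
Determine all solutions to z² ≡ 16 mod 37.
The square roots of 16 mod 37 are 33 and 4. Verify: 33² = 1089 ≡ 16 mod 37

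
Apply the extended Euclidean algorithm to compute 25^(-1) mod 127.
Extended GCD: 25(61) + 127(-12) = 1. So 25^(-1) ≡ 61 mod 127. Verify: 25 × 61 = 1525 ≡ 1 mod 127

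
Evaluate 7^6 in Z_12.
By repeated squaring mod 12: 7^{1}≡7, 7^{2}≡1, 7^{4}≡1. Then 7^{6} = 7^{4+2} ≡ 1 × 1 ≡ 1 mod 12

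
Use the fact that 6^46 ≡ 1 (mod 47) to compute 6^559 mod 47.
By Fermat: 6^{46} ≡ 1 (mod 47). 559 ≡ 7 (mod 46). So 6^{559} ≡ 6^{7} ≡ 4 (mod 47)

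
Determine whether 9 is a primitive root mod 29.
9^{14} ≡ 1 mod 29 and 14 < 28, so ord_29(9) = 14 ≠ 28 and 9 is not a primitive root.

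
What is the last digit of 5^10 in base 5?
By repeated squaring mod 5: 5^{1}≡0, 5^{2}≡0, 5^{4}≡0, 5^{8}≡0. Then 5^{10} = 5^{8+2} ≡ 0 × 0 ≡ 0 mod 5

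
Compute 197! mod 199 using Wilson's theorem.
(198)! = (197)! × (198) ≡ -1 mod 199. So (197)! ≡ -1 × (198)^(-1) ≡ (-1)×(-1) = 1 mod 199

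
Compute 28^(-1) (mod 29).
Since 29 is prime, by Fermat 28^(-1) ≡ 28^{27} ≡ 28 (mod 29). Verify: 28 × 28 = 784 ≡ 1 (mod 29)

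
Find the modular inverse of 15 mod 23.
Since 23 is prime, by Fermat 15^(-1) ≡ 15^{21} ≡ 20 (mod 23). Verify: 15 × 20 = 300 ≡ 1 (mod 23)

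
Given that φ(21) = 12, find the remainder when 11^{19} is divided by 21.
By Euler: 11^{12} ≡ 1 (mod 21) since gcd(11, 21) = 1. 19 = 1×12 + 7. So 11^{19} ≡ 11^{7} ≡ 11 (mod 21)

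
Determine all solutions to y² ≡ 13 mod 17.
The square roots of 13 mod 17 are 8 and 9. Verify: 8² = 64 ≡ 13 mod 17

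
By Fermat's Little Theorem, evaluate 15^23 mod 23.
By Fermat: 15^{22} ≡ 1 mod 23. So 15^{23} = 15^{22} · 15^{1} ≡ 15^{1} ≡ 15 mod 23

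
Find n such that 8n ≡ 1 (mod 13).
Since 13 is prime, by Fermat 8^(-1) ≡ 8^{11} ≡ 5 (mod 13). Verify: 8 × 5 = 40 ≡ 1 (mod 13)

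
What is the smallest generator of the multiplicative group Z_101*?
g = 2. For each prime q|100: 2^{50}≡100, 2^{20}≡95, none ≡ 1, so ord_101(2) = 100 and 2 is a primitive root.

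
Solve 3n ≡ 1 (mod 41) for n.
Since 41 is prime, by Fermat 3^(-1) ≡ 3^{39} ≡ 14 (mod 41). Verify: 3 × 14 = 42 ≡ 1 (mod 41)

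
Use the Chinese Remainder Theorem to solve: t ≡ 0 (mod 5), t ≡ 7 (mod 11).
M = 5 × 11 = 55. M₁ = 11, y₁ ≡ 1 (mod 5). M₂ = 5, y₂ ≡ 9 (mod 11). t = 0×11×1 + 7×5×9 ≡ 40 (mod 55)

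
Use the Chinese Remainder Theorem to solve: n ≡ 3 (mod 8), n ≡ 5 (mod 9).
M = 8 × 9 = 72. M₁ = 9, y₁ ≡ 1 (mod 8). M₂ = 8, y₂ ≡ 8 (mod 9). n = 3×9×1 + 5×8×8 ≡ 59 (mod 72)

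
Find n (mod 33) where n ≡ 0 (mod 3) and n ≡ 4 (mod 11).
M = 3 × 11 = 33. M₁ = 11, y₁ ≡ 2 (mod 3). M₂ = 3, y₂ ≡ 4 (mod 11). n = 0×11×2 + 4×3×4 ≡ 15 (mod 33)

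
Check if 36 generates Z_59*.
36^{29} ≡ 1 (mod 59) and 29 < 58, so ord_59(36) = 29 ≠ 58 and 36 is not a primitive root.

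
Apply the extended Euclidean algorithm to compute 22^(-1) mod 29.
Extended GCD: 22(4) + 29(-3) = 1. So 22^(-1) ≡ 4 mod 29. Verify: 22 × 4 = 88 ≡ 1 mod 29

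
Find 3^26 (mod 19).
Using Fermat: 3^{18} ≡ 1 (mod 19). 26 ≡ 8 (mod 18). So 3^{26} ≡ 3^{8} ≡ 6 (mod 19)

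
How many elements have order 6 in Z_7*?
A prime p has φ(p-1) primitive roots; here φ(6) = 2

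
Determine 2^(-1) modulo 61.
Since 61 is prime, by Fermat 2^(-1) ≡ 2^{59} ≡ 31 mod 61. Verify: 2 × 31 = 62 ≡ 1 mod 61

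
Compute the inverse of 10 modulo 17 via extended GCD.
Extended GCD: 10(-5) + 17(3) = 1. So 10^(-1) ≡ -5 ≡ 12 (mod 17). Verify: 10 × 12 = 120 ≡ 1 (mod 17)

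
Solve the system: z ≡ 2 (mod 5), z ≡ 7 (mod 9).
M = 5 × 9 = 45. M₁ = 9, y₁ ≡ 4 (mod 5). M₂ = 5, y₂ ≡ 2 (mod 9). z = 2×9×4 + 7×5×2 ≡ 7 (mod 45)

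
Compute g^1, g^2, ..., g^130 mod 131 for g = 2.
2^1, 2^2, ..., 2^{130} mod 131: [2, 4, 8, 16, 32, 64, 128, 125, 119, 107, 83, 35, 70, 9, 18, 36, 72, 13, 26, 52, 104, 77, 23, 46, 92, 53, 106, 81, 31, 62, 124, 117, 103, 75, 19, 38, 76, 21, 42, 84, 37, 74, 17, 34, 68, 5, 10, 20, 40, 80, 29, 58, 116, 101, 71, 11, 22, 44, 88, 45, 90, 49, 98, 65, 130, 129, 127, 123, 115, 99, 67, 3, 6, 12, 24, 48, 96, 61, 122, 113, 95, 59, 118, 105, 79, 27, 54, 108, 85, 39, 78, 25, 50, 100, 69, 7, 14, 28, 56, 112, 93, 55, 110, 89, 47, 94, 57, 114, 97, 63, 126, 121, 111, 91, 51, 102, 73, 15, 30, 60, 120, 109, 87, 43, 86, 41, 82, 33, 66, 1]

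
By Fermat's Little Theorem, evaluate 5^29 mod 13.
By Fermat: 5^{12} ≡ 1 mod 13. 29 = 2×12 + 5. So 5^{29} ≡ 5^{5} ≡ 5 mod 13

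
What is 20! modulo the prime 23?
(22)! = (20)! × (21) × (22) ≡ -1 (mod 23). So (20)! ≡ -1 × [(22)(21)]^(-1) ≡ 11 (mod 23)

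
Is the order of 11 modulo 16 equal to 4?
Powers of 11 mod 16: 11^1≡11, 11^2≡9, 11^3≡3, 11^4≡1. First k with 11^k≡1 is k=4. Yes, ord_16(11) = 4.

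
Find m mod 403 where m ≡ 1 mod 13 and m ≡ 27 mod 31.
M = 13 × 31 = 403. M₁ = 31, y₁ ≡ 8 mod 13. M₂ = 13, y₂ ≡ 12 mod 31. m = 1×31×8 + 27×13×12 ≡ 27 mod 403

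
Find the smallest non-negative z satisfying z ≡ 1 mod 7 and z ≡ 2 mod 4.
M = 7 × 4 = 28. M₁ = 4, y₁ ≡ 2 mod 7. M₂ = 7, y₂ ≡ 3 mod 4. z = 1×4×2 + 2×7×3 ≡ 22 mod 28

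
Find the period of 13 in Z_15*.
Powers of 13 mod 15: 13^1≡13, 13^2≡4, 13^3≡7, 13^4≡1. So the order of 13 is 4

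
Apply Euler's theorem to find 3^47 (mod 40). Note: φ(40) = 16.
By Euler: 3^{16} ≡ 1 (mod 40) since gcd(3, 40) = 1. 47 = 2×16 + 15. So 3^{47} ≡ 3^{15} ≡ 27 (mod 40)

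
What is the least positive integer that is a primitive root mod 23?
g = 5. Powers: [5, 2, 10, 4, 20, 8, 17, 16, 11, 9, ...] generates all 22 non-zero residues.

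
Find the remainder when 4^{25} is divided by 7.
By Fermat: 4^{6} ≡ 1 mod 7. 25 = 4×6 + 1. So 4^{25} ≡ 4^{1} ≡ 4 mod 7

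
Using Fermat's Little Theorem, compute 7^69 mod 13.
By Fermat: 7^{12} ≡ 1 mod 13. 69 = 5×12 + 9. So 7^{69} ≡ 7^{9} ≡ 8 mod 13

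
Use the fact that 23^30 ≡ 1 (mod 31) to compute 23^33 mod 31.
By Fermat: 23^{30} ≡ 1 (mod 31). So 23^{33} = 23^{30} · 23^{3} ≡ 23^{3} ≡ 15 (mod 31)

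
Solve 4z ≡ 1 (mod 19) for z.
Since 19 is prime, by Fermat 4^(-1) ≡ 4^{17} ≡ 5 (mod 19). Verify: 4 × 5 = 20 ≡ 1 (mod 19)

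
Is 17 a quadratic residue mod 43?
By Euler's criterion: 17^{21} ≡ 1 (mod 43). Since this equals 1, 17 is a QR.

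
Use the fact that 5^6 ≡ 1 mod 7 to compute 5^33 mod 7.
By Fermat: 5^{6} ≡ 1 mod 7. 33 = 5×6 + 3. So 5^{33} ≡ 5^{3} ≡ 6 mod 7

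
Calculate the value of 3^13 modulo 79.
By repeated squaring (mod 79): 3^{1}≡3, 3^{2}≡9, 3^{4}≡2, 3^{8}≡4. Then 3^{13} = 3^{8+4+1} ≡ 4 × 2 × 3 ≡ 24 (mod 79)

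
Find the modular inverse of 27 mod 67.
Since 67 is prime, by Fermat 27^(-1) ≡ 27^{65} ≡ 5 (mod 67). Verify: 27 × 5 = 135 ≡ 1 (mod 67)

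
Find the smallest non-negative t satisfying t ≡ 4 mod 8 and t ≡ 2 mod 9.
M = 8 × 9 = 72. M₁ = 9, y₁ ≡ 1 mod 8. M₂ = 8, y₂ ≡ 8 mod 9. t = 4×9×1 + 2×8×8 ≡ 20 mod 72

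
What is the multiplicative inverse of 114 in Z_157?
Since 157 is prime, by Fermat 114^(-1) ≡ 114^{155} ≡ 73 mod 157. Verify: 114 × 73 = 8322 ≡ 1 mod 157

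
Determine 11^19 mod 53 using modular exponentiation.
By repeated squaring mod 53: 11^{1}≡11, 11^{2}≡15, 11^{4}≡13, 11^{8}≡10, 11^{16}≡47. Then 11^{19} = 11^{16+2+1} ≡ 47 × 15 × 11 ≡ 17 mod 53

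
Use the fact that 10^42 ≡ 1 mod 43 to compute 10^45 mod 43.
By Fermat: 10^{42} ≡ 1 mod 43. So 10^{45} = 10^{42} · 10^{3} ≡ 10^{3} ≡ 11 mod 43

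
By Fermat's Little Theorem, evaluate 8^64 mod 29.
By Fermat: 8^{28} ≡ 1 (mod 29). 64 = 2×28 + 8. So 8^{64} ≡ 8^{8} ≡ 20 (mod 29)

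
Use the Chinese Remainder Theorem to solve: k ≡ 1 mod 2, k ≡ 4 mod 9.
M = 2 × 9 = 18. M₁ = 9, y₁ ≡ 1 mod 2. M₂ = 2, y₂ ≡ 5 mod 9. k = 1×9×1 + 4×2×5 ≡ 13 mod 18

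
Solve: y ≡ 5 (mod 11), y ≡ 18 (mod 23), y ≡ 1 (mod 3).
M = 11 × 23 × 3 = 759. M₁ = 69, y₁ ≡ 4 (mod 11). M₂ = 33, y₂ ≡ 7 (mod 23). M₃ = 253, y₃ ≡ 1 (mod 3). y = 5×69×4 + 18×33×7 + 1×253×1 ≡ 478 (mod 759)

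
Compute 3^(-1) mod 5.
Since 5 is prime, by Fermat 3^(-1) ≡ 3^{3} ≡ 2 mod 5. Verify: 3 × 2 = 6 ≡ 1 mod 5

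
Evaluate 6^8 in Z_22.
By repeated squaring mod 22: 6^{1}≡6, 6^{2}≡14, 6^{4}≡20, 6^{8}≡4. So 6^{8} ≡ 4 mod 22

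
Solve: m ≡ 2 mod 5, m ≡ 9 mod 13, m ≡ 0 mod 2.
M = 5 × 13 × 2 = 130. M₁ = 26, y₁ ≡ 1 mod 5. M₂ = 10, y₂ ≡ 4 mod 13. M₃ = 65, y₃ ≡ 1 mod 2. m = 2×26×1 + 9×10×4 + 0×65×1 ≡ 22 mod 130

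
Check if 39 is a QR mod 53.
By Euler's criterion: 39^{26} ≡ 52 mod 53. Since this equals -1 (≡ 52), 39 is not a QR.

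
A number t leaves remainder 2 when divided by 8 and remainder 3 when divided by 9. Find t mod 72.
M = 8 × 9 = 72. M₁ = 9, y₁ ≡ 1 mod 8. M₂ = 8, y₂ ≡ 8 mod 9. t = 2×9×1 + 3×8×8 ≡ 66 mod 72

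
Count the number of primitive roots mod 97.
A prime p has φ(p-1) primitive roots; here φ(96) = 32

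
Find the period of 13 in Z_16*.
Powers of 13 mod 16: 13^1≡13, 13^2≡9, 13^3≡5, 13^4≡1. ord_16(13) = 4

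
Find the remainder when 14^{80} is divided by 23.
By Fermat: 14^{22} ≡ 1 (mod 23). 80 = 3×22 + 14. So 14^{80} ≡ 14^{14} ≡ 16 (mod 23)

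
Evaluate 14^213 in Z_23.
Using Fermat: 14^{22} ≡ 1 (mod 23). 213 ≡ 15 (mod 22). So 14^{213} ≡ 14^{15} ≡ 17 (mod 23)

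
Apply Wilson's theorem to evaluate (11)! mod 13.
(12)! = (11)! × (12) ≡ -1 mod 13. So (11)! ≡ -1 × (12)^(-1) ≡ (-1)×(-1) = 1 mod 13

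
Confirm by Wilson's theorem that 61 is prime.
(60)! mod 61 = 60. Since this equals -1 (mod 61), Wilson confirms 61 is prime.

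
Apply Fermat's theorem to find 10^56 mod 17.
By Fermat: 10^{16} ≡ 1 mod 17. 56 = 3×16 + 8. So 10^{56} ≡ 10^{8} ≡ 16 mod 17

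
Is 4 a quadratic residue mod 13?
By Euler's criterion: 4^{6} ≡ 1 (mod 13). Since this equals 1, 4 is a QR.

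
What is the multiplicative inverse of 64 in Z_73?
Since 73 is prime, by Fermat 64^(-1) ≡ 64^{71} ≡ 8 (mod 73). Verify: 64 × 8 = 512 ≡ 1 (mod 73)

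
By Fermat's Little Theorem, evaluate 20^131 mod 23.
By Fermat: 20^{22} ≡ 1 mod 23. 131 = 5×22 + 21. So 20^{131} ≡ 20^{21} ≡ 15 mod 23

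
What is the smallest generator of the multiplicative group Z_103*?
g = 5. Powers: [5, 25, 22, 7, 35, 72, 51, 49, 39, ...] generates all 102 non-zero residues.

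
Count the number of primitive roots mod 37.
There are φ(37-1) = φ(36) = 12 primitive roots modulo 37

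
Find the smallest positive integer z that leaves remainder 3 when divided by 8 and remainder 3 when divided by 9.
M = 8 × 9 = 72. M₁ = 9, y₁ ≡ 1 mod 8. M₂ = 8, y₂ ≡ 8 mod 9. z = 3×9×1 + 3×8×8 ≡ 3 mod 72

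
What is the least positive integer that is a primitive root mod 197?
g = 2. Powers: [2, 4, 8, 16, 32, 64, ...] generates all 196 non-zero residues.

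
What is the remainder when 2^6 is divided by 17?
By repeated squaring mod 17: 2^{1}≡2, 2^{2}≡4, 2^{4}≡16. Then 2^{6} = 2^{4+2} ≡ 16 × 4 ≡ 13 mod 17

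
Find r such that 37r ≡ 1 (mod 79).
Since 79 is prime, by Fermat 37^(-1) ≡ 37^{77} ≡ 47 (mod 79). Verify: 37 × 47 = 1739 ≡ 1 (mod 79)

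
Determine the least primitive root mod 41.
g = 6. For each prime q|40: 6^{20}≡40, 6^{8}≡10, none ≡ 1, so ord_41(6) = 40 and 6 is a primitive root.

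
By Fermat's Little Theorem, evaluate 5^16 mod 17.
By Fermat's Little Theorem, 5^{16} ≡ 1 mod 17 since 17 is prime and gcd(5, 17) = 1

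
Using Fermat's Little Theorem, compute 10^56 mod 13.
By Fermat: 10^{12} ≡ 1 (mod 13). 56 = 4×12 + 8. So 10^{56} ≡ 10^{8} ≡ 9 (mod 13)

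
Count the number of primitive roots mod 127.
Number of primitive roots mod 127 = φ(p-1) = φ(126) = 36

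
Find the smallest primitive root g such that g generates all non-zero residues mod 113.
g = 3. For each prime q|112: 3^{56}≡112, 3^{16}≡49, none ≡ 1, so ord_113(3) = 112 and 3 is a primitive root.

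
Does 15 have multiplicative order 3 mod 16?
Powers of 15 mod 16: 15^1≡15, 15^2≡1. Already 15^2≡1, so the order is 2 < 3. No, the actual order is 2.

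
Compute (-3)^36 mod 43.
By repeated squaring (mod 43): (-3)^{1}≡40, (-3)^{2}≡9, (-3)^{4}≡38, (-3)^{8}≡25, (-3)^{16}≡23, (-3)^{32}≡13. Then (-3)^{36} = (-3)^{32+4} ≡ 13 × 38 ≡ 21 (mod 43)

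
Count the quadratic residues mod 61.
The squaring map on Z_61* is 2-to-1, so there are (60)/2 = 30 QRs.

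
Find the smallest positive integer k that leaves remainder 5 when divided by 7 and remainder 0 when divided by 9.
M = 7 × 9 = 63. M₁ = 9, y₁ ≡ 4 mod 7. M₂ = 7, y₂ ≡ 4 mod 9. k = 5×9×4 + 0×7×4 ≡ 54 mod 63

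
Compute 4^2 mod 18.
4^{2} = 16 ≡ 16 mod 18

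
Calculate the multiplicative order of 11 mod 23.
Powers of 11 mod 23: 11^1≡11, 11^2≡6, 11^3≡20, 11^4≡13, 11^5≡5, 11^6≡9, 11^7≡7, 11^8≡8, 11^9≡19, 11^10≡2, 11^11≡22, 11^12≡12, 11^13≡17, 11^14≡3, 11^15≡10, 11^16≡18, 11^17≡14, 11^18≡16, 11^19≡15, 11^20≡4, 11^21≡21, 11^22≡1. ord_23(11) = 22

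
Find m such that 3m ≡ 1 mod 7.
Since 7 is prime, by Fermat 3^(-1) ≡ 3^{5} ≡ 5 mod 7. Verify: 3 × 5 = 15 ≡ 1 mod 7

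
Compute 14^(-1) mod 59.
Since 59 is prime, by Fermat 14^(-1) ≡ 14^{57} ≡ 38 mod 59. Verify: 14 × 38 = 532 ≡ 1 mod 59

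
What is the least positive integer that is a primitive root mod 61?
g = 2. For each prime q|60: 2^{30}≡60, 2^{20}≡47, 2^{12}≡9, none ≡ 1, so ord_61(2) = 60 and 2 is a primitive root.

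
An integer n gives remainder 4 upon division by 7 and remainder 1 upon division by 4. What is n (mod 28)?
M = 7 × 4 = 28. M₁ = 4, y₁ ≡ 2 (mod 7). M₂ = 7, y₂ ≡ 3 (mod 4). n = 4×4×2 + 1×7×3 ≡ 25 (mod 28)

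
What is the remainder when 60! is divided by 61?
By Wilson's theorem, (60)! ≡ -1 ≡ 60 mod 61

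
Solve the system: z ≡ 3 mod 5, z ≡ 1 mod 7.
M = 5 × 7 = 35. M₁ = 7, y₁ ≡ 3 mod 5. M₂ = 5, y₂ ≡ 3 mod 7. z = 3×7×3 + 1×5×3 ≡ 8 mod 35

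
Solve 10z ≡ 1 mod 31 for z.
Since 31 is prime, by Fermat 10^(-1) ≡ 10^{29} ≡ 28 mod 31. Verify: 10 × 28 = 280 ≡ 1 mod 31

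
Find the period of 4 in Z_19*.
Powers of 4 mod 19: 4^1≡4, 4^2≡16, 4^3≡7, 4^4≡9, 4^5≡17, 4^6≡11, 4^7≡6, 4^8≡5, 4^9≡1. Order = 9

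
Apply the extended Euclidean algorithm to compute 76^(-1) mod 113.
Extended GCD: 76(-55) + 113(37) = 1. So 76^(-1) ≡ -55 ≡ 58 (mod 113). Verify: 76 × 58 = 4408 ≡ 1 (mod 113)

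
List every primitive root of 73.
There are φ(72) = 24 primitive roots mod 73: {5, 11, 13, 14, 15, 20, 26, 28, 29, 31, 33, 34, 39, 40, 42, 44, 45, 47, 53, 58, 59, 60, 62, 68}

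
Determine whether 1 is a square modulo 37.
By Euler's criterion: 1^{18} ≡ 1 mod 37. Since this equals 1, 1 is a QR.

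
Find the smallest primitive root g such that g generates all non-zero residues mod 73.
g = 5. For each prime q|72: 5^{36}≡72, 5^{24}≡8, none ≡ 1, so ord_73(5) = 72 and 5 is a primitive root.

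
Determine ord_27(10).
Powers of 10 mod 27: 10^1≡10, 10^2≡19, 10^3≡1. So the order of 10 is 3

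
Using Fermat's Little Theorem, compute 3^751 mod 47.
By Fermat: 3^{46} ≡ 1 mod 47. 751 ≡ 15 mod 46. So 3^{751} ≡ 3^{15} ≡ 42 mod 47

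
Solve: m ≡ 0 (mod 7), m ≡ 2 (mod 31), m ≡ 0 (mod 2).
M = 7 × 31 × 2 = 434. M₁ = 62, y₁ ≡ 6 (mod 7). M₂ = 14, y₂ ≡ 20 (mod 31). M₃ = 217, y₃ ≡ 1 (mod 2). m = 0×62×6 + 2×14×20 + 0×217×1 ≡ 126 (mod 434)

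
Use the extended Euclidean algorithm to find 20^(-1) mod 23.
Extended GCD: 20(-8) + 23(7) = 1. So 20^(-1) ≡ -8 ≡ 15 mod 23. Verify: 20 × 15 = 300 ≡ 1 mod 23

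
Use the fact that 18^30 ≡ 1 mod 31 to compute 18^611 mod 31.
By Fermat: 18^{30} ≡ 1 mod 31. 611 ≡ 11 mod 30. So 18^{611} ≡ 18^{11} ≡ 28 mod 31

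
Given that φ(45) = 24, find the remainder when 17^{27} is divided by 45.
By Euler: 17^{24} ≡ 1 (mod 45) since gcd(17, 45) = 1. 27 = 1×24 + 3. So 17^{27} ≡ 17^{3} ≡ 8 (mod 45)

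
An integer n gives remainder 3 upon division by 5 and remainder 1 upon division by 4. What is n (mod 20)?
M = 5 × 4 = 20. M₁ = 4, y₁ ≡ 4 (mod 5). M₂ = 5, y₂ ≡ 1 (mod 4). n = 3×4×4 + 1×5×1 ≡ 13 (mod 20)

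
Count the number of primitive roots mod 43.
Number of primitive roots mod 43 = φ(p-1) = φ(42) = 12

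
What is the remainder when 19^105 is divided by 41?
Using Fermat: 19^{40} ≡ 1 mod 41. 105 ≡ 25 mod 40. So 19^{105} ≡ 19^{25} ≡ 14 mod 41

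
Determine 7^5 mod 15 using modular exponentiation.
By repeated squaring (mod 15): 7^{1}≡7, 7^{2}≡4, 7^{4}≡1. Then 7^{5} = 7^{4+1} ≡ 1 × 7 ≡ 7 (mod 15)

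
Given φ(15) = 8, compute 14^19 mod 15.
By Euler: 14^{8} ≡ 1 mod 15 since gcd(14, 15) = 1. 19 = 2×8 + 3. So 14^{19} ≡ 14^{3} ≡ 14 mod 15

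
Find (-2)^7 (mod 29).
By repeated squaring (mod 29): (-2)^{1}≡27, (-2)^{2}≡4, (-2)^{4}≡16. Then (-2)^{7} = (-2)^{4+2+1} ≡ 16 × 4 × 27 ≡ 17 (mod 29)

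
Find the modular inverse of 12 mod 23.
Since 23 is prime, by Fermat 12^(-1) ≡ 12^{21} ≡ 2 mod 23. Verify: 12 × 2 = 24 ≡ 1 mod 23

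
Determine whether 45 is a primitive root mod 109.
45^{3} ≡ 1 (mod 109) and 3 < 108, so ord_109(45) = 3 ≠ 108 and 45 is not a primitive root.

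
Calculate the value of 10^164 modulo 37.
Using Fermat: 10^{36} ≡ 1 mod 37. 164 ≡ 20 mod 36. So 10^{164} ≡ 10^{20} ≡ 26 mod 37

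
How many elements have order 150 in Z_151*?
A prime p has φ(p-1) primitive roots; here φ(150) = 40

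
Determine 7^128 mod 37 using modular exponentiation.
Using Fermat: 7^{36} ≡ 1 (mod 37). 128 ≡ 20 (mod 36). So 7^{128} ≡ 7^{20} ≡ 12 (mod 37)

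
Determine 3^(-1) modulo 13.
Since 13 is prime, by Fermat 3^(-1) ≡ 3^{11} ≡ 9 mod 13. Verify: 3 × 9 = 27 ≡ 1 mod 13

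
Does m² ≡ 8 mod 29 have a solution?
By Euler's criterion: 8^{14} ≡ 28 mod 29. Since this equals -1 (≡ 28), 8 is not a QR.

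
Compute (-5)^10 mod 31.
By repeated squaring (mod 31): (-5)^{1}≡26, (-5)^{2}≡25, (-5)^{4}≡5, (-5)^{8}≡25. Then (-5)^{10} = (-5)^{8+2} ≡ 25 × 25 ≡ 5 (mod 31)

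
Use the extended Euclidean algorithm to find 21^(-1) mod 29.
Extended GCD: 21(-11) + 29(8) = 1. So 21^(-1) ≡ -11 ≡ 18 mod 29. Verify: 21 × 18 = 378 ≡ 1 mod 29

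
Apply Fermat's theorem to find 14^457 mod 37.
By Fermat: 14^{36} ≡ 1 mod 37. 457 ≡ 25 mod 36. So 14^{457} ≡ 14^{25} ≡ 14 mod 37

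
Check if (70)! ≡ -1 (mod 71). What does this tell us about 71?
(70)! mod 71 = 70. Since this equals -1 (mod 71), Wilson confirms 71 is prime.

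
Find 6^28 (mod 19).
Using Fermat: 6^{18} ≡ 1 (mod 19). 28 ≡ 10 (mod 18). So 6^{28} ≡ 6^{10} ≡ 6 (mod 19)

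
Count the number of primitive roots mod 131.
Number of primitive roots mod 131 = φ(p-1) = φ(130) = 48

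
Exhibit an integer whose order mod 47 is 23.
2 has order 23 mod 47 since 2^{23} ≡ 1 (mod 47) and no smaller power works.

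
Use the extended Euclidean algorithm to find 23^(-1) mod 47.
Extended GCD: 23(-2) + 47(1) = 1. So 23^(-1) ≡ -2 ≡ 45 mod 47. Verify: 23 × 45 = 1035 ≡ 1 mod 47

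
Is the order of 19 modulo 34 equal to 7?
Powers of 19 mod 34: 19^1≡19, 19^2≡21, 19^3≡25, 19^4≡33, 19^5≡15, 19^6≡13, 19^7≡9, 19^8≡1. 19^7≡9≢1, so ord ≠ 7. No, the actual order is 8.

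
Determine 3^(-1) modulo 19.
Since 19 is prime, by Fermat 3^(-1) ≡ 3^{17} ≡ 13 mod 19. Verify: 3 × 13 = 39 ≡ 1 mod 19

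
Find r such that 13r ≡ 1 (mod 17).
Since 17 is prime, by Fermat 13^(-1) ≡ 13^{15} ≡ 4 (mod 17). Verify: 13 × 4 = 52 ≡ 1 (mod 17)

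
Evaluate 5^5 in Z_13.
By repeated squaring mod 13: 5^{1}≡5, 5^{2}≡12, 5^{4}≡1. Then 5^{5} = 5^{4+1} ≡ 1 × 5 ≡ 5 mod 13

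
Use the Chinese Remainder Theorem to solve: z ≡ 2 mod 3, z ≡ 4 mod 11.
M = 3 × 11 = 33. M₁ = 11, y₁ ≡ 2 mod 3. M₂ = 3, y₂ ≡ 4 mod 11. z = 2×11×2 + 4×3×4 ≡ 26 mod 33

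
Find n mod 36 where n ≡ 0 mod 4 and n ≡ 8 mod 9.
M = 4 × 9 = 36. M₁ = 9, y₁ ≡ 1 mod 4. M₂ = 4, y₂ ≡ 7 mod 9. n = 0×9×1 + 8×4×7 ≡ 8 mod 36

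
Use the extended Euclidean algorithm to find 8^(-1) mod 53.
Extended GCD: 8(20) + 53(-3) = 1. So 8^(-1) ≡ 20 mod 53. Verify: 8 × 20 = 160 ≡ 1 mod 53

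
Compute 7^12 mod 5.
Using Fermat: 7^{4} ≡ 1 mod 5. 12 ≡ 0 mod 4. So 7^{12} ≡ 7^{0} ≡ 1 mod 5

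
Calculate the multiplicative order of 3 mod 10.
Powers of 3 mod 10: 3^1≡3, 3^2≡9, 3^3≡7, 3^4≡1. ord_10(3) = 4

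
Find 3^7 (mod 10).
By repeated squaring (mod 10): 3^{1}≡3, 3^{2}≡9, 3^{4}≡1. Then 3^{7} = 3^{4+2+1} ≡ 1 × 9 × 3 ≡ 7 (mod 10)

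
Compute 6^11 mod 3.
By repeated squaring mod 3: 6^{1}≡0, 6^{2}≡0, 6^{4}≡0, 6^{8}≡0. Then 6^{11} = 6^{8+2+1} ≡ 0 × 0 × 0 ≡ 0 mod 3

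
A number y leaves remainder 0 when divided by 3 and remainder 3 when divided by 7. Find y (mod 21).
M = 3 × 7 = 21. M₁ = 7, y₁ ≡ 1 (mod 3). M₂ = 3, y₂ ≡ 5 (mod 7). y = 0×7×1 + 3×3×5 ≡ 3 (mod 21)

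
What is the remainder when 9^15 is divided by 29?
By repeated squaring mod 29: 9^{1}≡9, 9^{2}≡23, 9^{4}≡7, 9^{8}≡20. Then 9^{15} = 9^{8+4+2+1} ≡ 20 × 7 × 23 × 9 ≡ 9 mod 29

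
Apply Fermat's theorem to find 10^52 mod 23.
By Fermat: 10^{22} ≡ 1 mod 23. 52 = 2×22 + 8. So 10^{52} ≡ 10^{8} ≡ 2 mod 23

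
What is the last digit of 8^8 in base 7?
Using Fermat: 8^{6} ≡ 1 (mod 7). 8 ≡ 2 (mod 6). So 8^{8} ≡ 8^{2} ≡ 1 (mod 7)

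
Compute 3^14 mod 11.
Using Fermat: 3^{10} ≡ 1 (mod 11). 14 ≡ 4 (mod 10). So 3^{14} ≡ 3^{4} ≡ 4 (mod 11)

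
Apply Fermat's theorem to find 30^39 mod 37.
By Fermat: 30^{36} ≡ 1 mod 37. So 30^{39} = 30^{36} · 30^{3} ≡ 30^{3} ≡ 27 mod 37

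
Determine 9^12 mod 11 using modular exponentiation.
Using Fermat: 9^{10} ≡ 1 (mod 11). 12 ≡ 2 (mod 10). So 9^{12} ≡ 9^{2} ≡ 4 (mod 11)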